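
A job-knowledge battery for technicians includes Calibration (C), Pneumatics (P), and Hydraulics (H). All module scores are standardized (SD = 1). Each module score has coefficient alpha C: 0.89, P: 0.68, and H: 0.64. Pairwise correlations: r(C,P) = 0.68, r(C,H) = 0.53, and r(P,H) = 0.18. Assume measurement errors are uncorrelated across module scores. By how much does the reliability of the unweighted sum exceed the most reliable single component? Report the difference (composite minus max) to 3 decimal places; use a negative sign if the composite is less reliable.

-0.027

Var(sum) = 3 + 2.78 = 5.78; true-score variance = 2.21 + 2.78 = 4.99; composite reliability = 0.8633.
Max component reliability = 0.8900.
Difference = 0.8633 − 0.8900 = -0.027.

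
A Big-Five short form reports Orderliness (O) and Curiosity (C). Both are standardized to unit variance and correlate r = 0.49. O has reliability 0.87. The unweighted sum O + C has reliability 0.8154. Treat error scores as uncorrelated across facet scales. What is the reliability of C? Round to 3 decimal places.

0.580

Var(O+C) = 2 + 2·0.49 = 2.980.
True-score variance = ρ_O + ρ_C + 2·0.49, so 0.8154 = (0.87 + ρ_C + 0.98) / 2.980.
ρ_C = 0.8154·2.980 − 0.87 − 0.98 = 0.580.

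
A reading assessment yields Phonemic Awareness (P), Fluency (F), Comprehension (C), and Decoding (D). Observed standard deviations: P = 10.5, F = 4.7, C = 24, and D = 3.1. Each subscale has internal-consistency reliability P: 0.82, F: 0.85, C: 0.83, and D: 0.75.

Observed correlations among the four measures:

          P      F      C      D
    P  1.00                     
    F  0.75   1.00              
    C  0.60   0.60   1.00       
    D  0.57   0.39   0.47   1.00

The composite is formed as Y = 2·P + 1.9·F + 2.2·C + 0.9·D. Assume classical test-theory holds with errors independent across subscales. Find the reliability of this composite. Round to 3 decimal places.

Var(Y) = 2²·10.5² + 1.9²·4.7² + 2.2²·24² + 0.9²·3.1² + 2·[3.8·10.5·4.7·0.75 + 4.4·10.5·24·0.60 + 1.8·10.5·3.1·0.57 + 4.18·4.7·24·0.60 + 1.71·4.7·3.1·0.39 + 1.98·24·3.1·0.47] = 3316.37 + 2402.36 = 5718.73.
Because errors are independent across components, Cov(Tᵢ,Tⱼ) = Cov(Xᵢ,Xⱼ); the off-diagonal part of the true-score variance is the same as above.
True-score variance = [2²·10.5²·0.82 + 1.9²·4.7²·0.85 + 2.2²·24²·0.83 + 0.9²·3.1²·0.75] + 2402.36 = 2749.15 + 2402.36 = 5151.51.
Reliability = 5151.51 / 5718.73 = 0.901.

0.901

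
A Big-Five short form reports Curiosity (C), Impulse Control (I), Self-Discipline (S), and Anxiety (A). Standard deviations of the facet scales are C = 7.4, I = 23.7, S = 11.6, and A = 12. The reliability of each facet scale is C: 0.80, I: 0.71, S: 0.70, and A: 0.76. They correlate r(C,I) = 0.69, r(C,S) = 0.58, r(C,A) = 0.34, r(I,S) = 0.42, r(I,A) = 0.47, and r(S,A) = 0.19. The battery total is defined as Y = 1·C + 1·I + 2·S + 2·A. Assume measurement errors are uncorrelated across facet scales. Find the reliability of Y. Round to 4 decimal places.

Var(Y) = 7.4² + 23.7² + 2²·11.6² + 2²·12² + 2·[7.4·23.7·0.69 + 2·7.4·11.6·0.58 + 2·7.4·12·0.34 + 2·23.7·11.6·0.42 + 2·23.7·12·0.47 + 4·11.6·12·0.19] = 1730.69 + 1770.06 = 3500.75.
Because errors are independent across components, Cov(Tᵢ,Tⱼ) = Cov(Xᵢ,Xⱼ); the off-diagonal part of the true-score variance is the same as above.
True-score variance = [7.4²·0.80 + 23.7²·0.71 + 2²·11.6²·0.70 + 2²·12²·0.76] + 1770.06 = 1257.14 + 1770.06 = 3027.2.
Reliability = 3027.2 / 3500.75 = 0.8647.

0.8647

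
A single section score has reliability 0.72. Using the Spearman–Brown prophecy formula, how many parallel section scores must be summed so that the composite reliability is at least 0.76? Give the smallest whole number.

2

k ≥ ρ*(1−ρ₁)/(ρ₁(1−ρ*)) = 0.76·0.28 / (0.72·0.24) = 1.231.
Smallest integer k = 2.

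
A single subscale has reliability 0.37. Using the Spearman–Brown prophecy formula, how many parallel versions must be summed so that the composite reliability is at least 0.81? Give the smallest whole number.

8

k ≥ ρ*(1−ρ₁)/(ρ₁(1−ρ*)) = 0.81·0.63 / (0.37·0.19) = 7.259.
Smallest integer k = 8.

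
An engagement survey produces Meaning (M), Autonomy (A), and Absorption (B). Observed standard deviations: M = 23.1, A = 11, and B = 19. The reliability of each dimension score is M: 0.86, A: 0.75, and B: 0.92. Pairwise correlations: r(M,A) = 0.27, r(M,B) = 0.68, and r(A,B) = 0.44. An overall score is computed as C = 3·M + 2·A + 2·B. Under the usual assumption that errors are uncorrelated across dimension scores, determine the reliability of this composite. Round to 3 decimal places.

Var(C) = 3²·23.1² + 2²·11² + 2²·19² + 2·[6·23.1·11·0.27 + 6·23.1·19·0.68 + 4·11·19·0.44] = 6730.49 + 5140.39 = 11870.9.
With uncorrelated errors the cross-covariances are all true-score covariance, so they carry over unchanged; only the diagonal terms shrink to ρᵢσᵢ².
True-score variance = [3²·23.1²·0.86 + 2²·11²·0.75 + 2²·19²·0.92] + 5140.39 = 5821.62 + 5140.39 = 10962.
Reliability = 10962 / 11870.9 = 0.923.

0.923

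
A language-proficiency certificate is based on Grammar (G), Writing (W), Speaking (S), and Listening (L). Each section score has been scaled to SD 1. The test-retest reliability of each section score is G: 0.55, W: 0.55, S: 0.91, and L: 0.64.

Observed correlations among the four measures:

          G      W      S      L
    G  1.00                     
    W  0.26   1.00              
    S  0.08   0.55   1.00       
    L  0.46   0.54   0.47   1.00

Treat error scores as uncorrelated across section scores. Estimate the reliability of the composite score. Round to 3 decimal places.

Var(G+W+S+L) = 4 + 2·[0.26 + 0.08 + 0.46 + 0.55 + 0.54 + 0.47] = 4 + 4.72 = 8.72.
Because errors are independent across components, Cov(Tᵢ,Tⱼ) = Cov(Xᵢ,Xⱼ); the off-diagonal part of the true-score variance is the same as above.
True-score variance = [0.55 + 0.55 + 0.91 + 0.64] + 4.72 = 2.65 + 4.72 = 7.37.
Reliability = 7.37 / 8.72 = 0.845.

0.845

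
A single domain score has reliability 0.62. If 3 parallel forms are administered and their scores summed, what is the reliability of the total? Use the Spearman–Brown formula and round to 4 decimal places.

ρ_k = kρ / (1 + (k−1)ρ) = 3·0.62 / (1 + 2·0.62) = 1.860 / 2.240 = 0.8304.

0.8304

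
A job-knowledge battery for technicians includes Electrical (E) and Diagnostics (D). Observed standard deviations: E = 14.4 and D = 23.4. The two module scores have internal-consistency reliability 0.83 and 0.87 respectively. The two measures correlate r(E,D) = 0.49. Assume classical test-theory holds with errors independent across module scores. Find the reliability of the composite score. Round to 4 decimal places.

Var(E+D) = 14.4² + 23.4² + 2·[14.4·23.4·0.49] = 754.92 + 330.221 = 1085.14.
With uncorrelated errors the cross-covariances are all true-score covariance, so they carry over unchanged; only the diagonal terms shrink to ρᵢσᵢ².
True-score variance = [14.4²·0.83 + 23.4²·0.87] + 330.221 = 648.486 + 330.221 = 978.707.
Reliability = 978.707 / 1085.14 = 0.9019.

0.9019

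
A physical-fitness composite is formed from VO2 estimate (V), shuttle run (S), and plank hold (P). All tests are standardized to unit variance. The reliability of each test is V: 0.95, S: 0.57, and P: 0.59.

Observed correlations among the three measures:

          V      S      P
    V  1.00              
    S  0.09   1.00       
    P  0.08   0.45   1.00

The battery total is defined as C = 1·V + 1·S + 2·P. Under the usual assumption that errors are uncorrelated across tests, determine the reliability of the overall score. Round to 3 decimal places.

0.745

Var(C) = 1 + 1 + 2² + 2·[0.09 + 2·0.08 + 2·0.45] = 6 + 2.3 = 8.3.
With uncorrelated errors the cross-covariances are all true-score covariance, so they carry over unchanged; only the diagonal terms shrink to ρᵢσᵢ².
True-score variance = [0.95 + 0.57 + 2²·0.59] + 2.3 = 3.88 + 2.3 = 6.18.
Reliability = 6.18 / 8.3 = 0.745.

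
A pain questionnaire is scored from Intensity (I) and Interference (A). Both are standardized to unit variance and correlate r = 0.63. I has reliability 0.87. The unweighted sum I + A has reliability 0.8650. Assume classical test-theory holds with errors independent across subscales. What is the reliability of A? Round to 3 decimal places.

Var(I+A) = 2 + 2·0.63 = 3.260.
True-score variance = ρ_I + ρ_A + 2·0.63, so 0.8650 = (0.87 + ρ_A + 1.26) / 3.260.
ρ_A = 0.8650·3.260 − 0.87 − 1.26 = 0.690.

0.690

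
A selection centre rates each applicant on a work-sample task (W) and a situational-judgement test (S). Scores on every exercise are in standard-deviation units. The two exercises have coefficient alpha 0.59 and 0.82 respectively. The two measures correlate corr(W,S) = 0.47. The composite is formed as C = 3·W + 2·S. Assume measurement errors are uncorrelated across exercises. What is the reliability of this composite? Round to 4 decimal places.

Var(C) = 3² + 2² + 2·[6·0.47] = 13 + 5.64 = 18.64.
With uncorrelated errors the cross-covariances are all true-score covariance, so they carry over unchanged; only the diagonal terms shrink to ρᵢσᵢ².
True-score variance = [3²·0.59 + 2²·0.82] + 5.64 = 8.59 + 5.64 = 14.23.
Reliability = 14.23 / 18.64 = 0.7634.

0.7634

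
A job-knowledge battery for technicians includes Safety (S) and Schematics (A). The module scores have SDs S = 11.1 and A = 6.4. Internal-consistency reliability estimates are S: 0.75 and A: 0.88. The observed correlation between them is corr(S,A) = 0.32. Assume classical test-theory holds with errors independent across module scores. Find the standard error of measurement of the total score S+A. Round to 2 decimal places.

Var(total) = 164.17 + 45.4656 = 209.636.
True-score variance = 128.452 + 45.4656 = 173.918, so reliability = 0.8296.
Error variance = 209.636 − 173.918 = 35.7177; SEM = √35.7177 = 5.98.

5.98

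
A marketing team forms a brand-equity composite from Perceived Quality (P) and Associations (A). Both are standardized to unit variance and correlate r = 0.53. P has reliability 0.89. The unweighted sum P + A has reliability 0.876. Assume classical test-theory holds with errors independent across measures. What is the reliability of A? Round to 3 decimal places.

0.731

Var(P+A) = 2 + 2·0.53 = 3.060.
True-score variance = ρ_P + ρ_A + 2·0.53, so 0.876 = (0.89 + ρ_A + 1.06) / 3.060.
ρ_A = 0.876·3.060 − 0.89 − 1.06 = 0.731.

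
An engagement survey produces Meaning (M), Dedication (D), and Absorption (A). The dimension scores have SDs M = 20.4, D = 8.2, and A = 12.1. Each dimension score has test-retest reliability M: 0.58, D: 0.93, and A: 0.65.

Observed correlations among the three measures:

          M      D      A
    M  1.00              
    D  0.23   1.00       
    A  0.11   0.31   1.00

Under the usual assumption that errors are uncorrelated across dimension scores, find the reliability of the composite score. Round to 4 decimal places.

0.7195

Var(M+D+A) = 20.4² + 8.2² + 12.1² + 2·[20.4·8.2·0.23 + 20.4·12.1·0.11 + 8.2·12.1·0.31] = 629.81 + 192.77 = 822.58.
Under uncorrelated errors the observed covariances equal the true-score covariances, so only the own-variance terms attenuate.
True-score variance = [20.4²·0.58 + 8.2²·0.93 + 12.1²·0.65] + 192.77 = 399.072 + 192.77 = 591.842.
Reliability = 591.842 / 822.58 = 0.7195.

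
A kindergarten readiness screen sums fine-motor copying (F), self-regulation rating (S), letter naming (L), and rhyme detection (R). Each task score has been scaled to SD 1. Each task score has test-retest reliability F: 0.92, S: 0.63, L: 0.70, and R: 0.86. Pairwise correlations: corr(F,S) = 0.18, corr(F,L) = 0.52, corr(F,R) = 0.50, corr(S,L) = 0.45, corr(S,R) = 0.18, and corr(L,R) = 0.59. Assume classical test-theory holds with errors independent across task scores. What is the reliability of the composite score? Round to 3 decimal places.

Var(F+S+L+R) = 4 + 2·[0.18 + 0.52 + 0.50 + 0.45 + 0.18 + 0.59] = 4 + 4.84 = 8.84.
Because errors are independent across components, Cov(Tᵢ,Tⱼ) = Cov(Xᵢ,Xⱼ); the off-diagonal part of the true-score variance is the same as above.
True-score variance = [0.92 + 0.63 + 0.70 + 0.86] + 4.84 = 3.11 + 4.84 = 7.95.
Reliability = 7.95 / 8.84 = 0.899.

0.899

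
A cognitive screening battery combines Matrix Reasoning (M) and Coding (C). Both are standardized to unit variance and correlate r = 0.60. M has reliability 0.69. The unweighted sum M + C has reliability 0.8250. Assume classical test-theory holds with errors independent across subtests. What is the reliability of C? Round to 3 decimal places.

0.750

Var(M+C) = 2 + 2·0.60 = 3.200.
True-score variance = ρ_M + ρ_C + 2·0.60, so 0.8250 = (0.69 + ρ_C + 1.20) / 3.200.
ρ_C = 0.8250·3.200 − 0.69 − 1.20 = 0.750.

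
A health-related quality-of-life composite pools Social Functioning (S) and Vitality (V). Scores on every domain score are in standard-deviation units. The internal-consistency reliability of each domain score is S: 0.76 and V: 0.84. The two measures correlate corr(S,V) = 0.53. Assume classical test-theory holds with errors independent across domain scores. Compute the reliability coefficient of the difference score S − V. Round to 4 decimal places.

Var(S−V) = 1 + 1 − 2·0.53 = 2 − 1.06 = 0.94.
Under uncorrelated errors the observed covariances equal the true-score covariances, so only the own-variance terms attenuate.
True-score variance = [0.76 + 0.84] − 1.06 = 1.6 − 1.06 = 0.54.
Reliability = 0.54 / 0.94 = 0.5745.

0.5745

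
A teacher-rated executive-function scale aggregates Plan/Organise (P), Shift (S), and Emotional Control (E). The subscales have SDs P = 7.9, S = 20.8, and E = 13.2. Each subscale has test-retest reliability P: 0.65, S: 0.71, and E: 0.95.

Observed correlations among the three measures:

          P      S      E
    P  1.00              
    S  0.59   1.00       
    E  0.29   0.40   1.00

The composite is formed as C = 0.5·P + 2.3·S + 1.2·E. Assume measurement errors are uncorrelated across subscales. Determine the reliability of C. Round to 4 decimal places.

0.8007

Var(C) = 0.5²·7.9² + 2.3²·20.8² + 1.2²·13.2² + 2·[1.15·7.9·20.8·0.59 + 0.6·7.9·13.2·0.29 + 2.76·20.8·13.2·0.40] = 2555.17 + 865.5 = 3420.67.
With uncorrelated errors the cross-covariances are all true-score covariance, so they carry over unchanged; only the diagonal terms shrink to ρᵢσᵢ².
True-score variance = [0.5²·7.9²·0.65 + 2.3²·20.8²·0.71 + 1.2²·13.2²·0.95] + 865.5 = 1873.45 + 865.5 = 2738.95.
Reliability = 2738.95 / 3420.67 = 0.8007.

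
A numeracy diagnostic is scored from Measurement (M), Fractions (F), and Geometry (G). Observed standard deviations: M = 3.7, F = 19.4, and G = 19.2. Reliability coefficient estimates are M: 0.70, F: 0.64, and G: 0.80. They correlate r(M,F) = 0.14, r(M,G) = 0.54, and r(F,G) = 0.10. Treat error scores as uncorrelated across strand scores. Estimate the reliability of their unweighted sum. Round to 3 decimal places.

Var(M+F+G) = 3.7² + 19.4² + 19.2² + 2·[3.7·19.4·0.14 + 3.7·19.2·0.54 + 19.4·19.2·0.10] = 758.69 + 171.318 = 930.008.
Under uncorrelated errors the observed covariances equal the true-score covariances, so only the own-variance terms attenuate.
True-score variance = [3.7²·0.70 + 19.4²·0.64 + 19.2²·0.80] + 171.318 = 545.365 + 171.318 = 716.683.
Reliability = 716.683 / 930.008 = 0.771.

0.771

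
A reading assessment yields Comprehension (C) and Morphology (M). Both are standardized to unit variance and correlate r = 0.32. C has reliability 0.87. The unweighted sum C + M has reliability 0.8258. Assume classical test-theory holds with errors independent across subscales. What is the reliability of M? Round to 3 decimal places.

0.670

Var(C+M) = 2 + 2·0.32 = 2.640.
True-score variance = ρ_C + ρ_M + 2·0.32, so 0.8258 = (0.87 + ρ_M + 0.64) / 2.640.
ρ_M = 0.8258·2.640 − 0.87 − 0.64 = 0.670.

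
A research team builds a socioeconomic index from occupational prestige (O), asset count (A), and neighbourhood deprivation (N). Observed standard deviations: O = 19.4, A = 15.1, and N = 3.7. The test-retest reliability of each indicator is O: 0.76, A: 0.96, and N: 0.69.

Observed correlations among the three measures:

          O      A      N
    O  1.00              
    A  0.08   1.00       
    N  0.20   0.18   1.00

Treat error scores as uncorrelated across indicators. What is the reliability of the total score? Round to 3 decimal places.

0.855

Var(O+A+N) = 19.4² + 15.1² + 3.7² + 2·[19.4·15.1·0.08 + 19.4·3.7·0.20 + 15.1·3.7·0.18] = 618.06 + 95.6956 = 713.756.
With uncorrelated errors the cross-covariances are all true-score covariance, so they carry over unchanged; only the diagonal terms shrink to ρᵢσᵢ².
True-score variance = [19.4²·0.76 + 15.1²·0.96 + 3.7²·0.69] + 95.6956 = 514.369 + 95.6956 = 610.065.
Reliability = 610.065 / 713.756 = 0.855.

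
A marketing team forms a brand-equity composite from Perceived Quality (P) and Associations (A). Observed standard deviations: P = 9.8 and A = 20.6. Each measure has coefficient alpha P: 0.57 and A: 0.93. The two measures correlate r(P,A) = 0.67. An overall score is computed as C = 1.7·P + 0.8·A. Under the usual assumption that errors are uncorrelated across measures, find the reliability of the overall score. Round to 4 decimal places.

Var(C) = 1.7²·9.8² + 0.8²·20.6² + 2·[1.36·9.8·20.6·0.67] = 549.146 + 367.906 = 917.052.
Under uncorrelated errors the observed covariances equal the true-score covariances, so only the own-variance terms attenuate.
True-score variance = [1.7²·9.8²·0.57 + 0.8²·20.6²·0.93] + 367.906 = 410.786 + 367.906 = 778.692.
Reliability = 778.692 / 917.052 = 0.8491.

0.8491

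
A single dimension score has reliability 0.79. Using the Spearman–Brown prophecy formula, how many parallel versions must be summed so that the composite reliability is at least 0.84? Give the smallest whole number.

2

k ≥ ρ*(1−ρ₁)/(ρ₁(1−ρ*)) = 0.84·0.21 / (0.79·0.16) = 1.396.
Smallest integer k = 2.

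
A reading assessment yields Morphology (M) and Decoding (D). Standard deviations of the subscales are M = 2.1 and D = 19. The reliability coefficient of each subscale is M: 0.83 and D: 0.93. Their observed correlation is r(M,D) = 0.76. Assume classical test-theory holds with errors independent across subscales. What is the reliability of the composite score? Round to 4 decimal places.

Var(M+D) = 2.1² + 19² + 2·[2.1·19·0.76] = 365.41 + 60.648 = 426.058.
Under uncorrelated errors the observed covariances equal the true-score covariances, so only the own-variance terms attenuate.
True-score variance = [2.1²·0.83 + 19²·0.93] + 60.648 = 339.39 + 60.648 = 400.038.
Reliability = 400.038 / 426.058 = 0.9389.

0.9389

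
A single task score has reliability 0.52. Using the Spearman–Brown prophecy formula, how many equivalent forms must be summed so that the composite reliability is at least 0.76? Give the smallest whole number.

k ≥ ρ*(1−ρ₁)/(ρ₁(1−ρ*)) = 0.76·0.48 / (0.52·0.24) = 2.923.
Smallest integer k = 3.

3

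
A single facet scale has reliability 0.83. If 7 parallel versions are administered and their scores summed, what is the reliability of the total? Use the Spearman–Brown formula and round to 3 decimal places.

0.972

ρ_k = kρ / (1 + (k−1)ρ) = 7·0.83 / (1 + 6·0.83) = 5.810 / 5.980 = 0.972.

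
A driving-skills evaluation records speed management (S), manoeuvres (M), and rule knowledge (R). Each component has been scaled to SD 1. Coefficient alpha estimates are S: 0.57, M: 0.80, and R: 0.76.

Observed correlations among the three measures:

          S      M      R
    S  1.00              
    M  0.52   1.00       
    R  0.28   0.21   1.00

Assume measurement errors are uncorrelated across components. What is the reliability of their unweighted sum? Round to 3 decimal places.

0.827

Var(S+M+R) = 3 + 2·[0.52 + 0.28 + 0.21] = 3 + 2.02 = 5.02.
Because errors are independent across components, Cov(Tᵢ,Tⱼ) = Cov(Xᵢ,Xⱼ); the off-diagonal part of the true-score variance is the same as above.
True-score variance = [0.57 + 0.80 + 0.76] + 2.02 = 2.13 + 2.02 = 4.15.
Reliability = 4.15 / 5.02 = 0.827.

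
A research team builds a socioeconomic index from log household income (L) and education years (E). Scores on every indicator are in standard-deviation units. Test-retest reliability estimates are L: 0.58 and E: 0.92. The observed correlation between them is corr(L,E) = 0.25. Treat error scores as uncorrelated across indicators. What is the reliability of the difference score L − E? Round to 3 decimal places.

0.667

Var(L−E) = 1 + 1 − 2·0.25 = 2 − 0.5 = 1.5.
Under uncorrelated errors the observed covariances equal the true-score covariances, so only the own-variance terms attenuate.
True-score variance = [0.58 + 0.92] − 0.5 = 1.5 − 0.5 = 1.
Reliability = 1 / 1.5 = 0.667.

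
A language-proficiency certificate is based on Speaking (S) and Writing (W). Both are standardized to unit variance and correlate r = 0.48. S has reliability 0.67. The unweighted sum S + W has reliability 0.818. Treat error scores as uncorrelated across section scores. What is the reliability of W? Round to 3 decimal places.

0.791

Var(S+W) = 2 + 2·0.48 = 2.960.
True-score variance = ρ_S + ρ_W + 2·0.48, so 0.818 = (0.67 + ρ_W + 0.96) / 2.960.
ρ_W = 0.818·2.960 − 0.67 − 0.96 = 0.791.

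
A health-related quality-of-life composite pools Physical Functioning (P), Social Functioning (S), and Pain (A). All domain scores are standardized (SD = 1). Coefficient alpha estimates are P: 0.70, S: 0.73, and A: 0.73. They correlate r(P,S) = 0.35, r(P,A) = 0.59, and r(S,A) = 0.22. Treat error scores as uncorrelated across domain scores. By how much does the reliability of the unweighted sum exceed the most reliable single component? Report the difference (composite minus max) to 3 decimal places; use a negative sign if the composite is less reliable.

Var(sum) = 3 + 2.32 = 5.32; true-score variance = 2.16 + 2.32 = 4.48; composite reliability = 0.8421.
Max component reliability = 0.7300.
Difference = 0.8421 − 0.7300 = 0.112.

0.112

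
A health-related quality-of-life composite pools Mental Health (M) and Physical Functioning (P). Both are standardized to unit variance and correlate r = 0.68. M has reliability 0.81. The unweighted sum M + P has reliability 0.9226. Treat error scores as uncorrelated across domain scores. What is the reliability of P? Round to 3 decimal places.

0.930

Var(M+P) = 2 + 2·0.68 = 3.360.
True-score variance = ρ_M + ρ_P + 2·0.68, so 0.9226 = (0.81 + ρ_P + 1.36) / 3.360.
ρ_P = 0.9226·3.360 − 0.81 − 1.36 = 0.930.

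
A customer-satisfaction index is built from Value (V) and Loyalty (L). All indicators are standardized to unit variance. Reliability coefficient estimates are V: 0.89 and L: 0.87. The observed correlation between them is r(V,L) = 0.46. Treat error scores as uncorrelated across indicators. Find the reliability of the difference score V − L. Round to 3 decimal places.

0.778

Var(V−L) = 1 + 1 − 2·0.46 = 2 − 0.92 = 1.08.
Because errors are independent across components, Cov(Tᵢ,Tⱼ) = Cov(Xᵢ,Xⱼ); the off-diagonal part of the true-score variance is the same as above.
True-score variance = [0.89 + 0.87] − 0.92 = 1.76 − 0.92 = 0.84.
Reliability = 0.84 / 1.08 = 0.778.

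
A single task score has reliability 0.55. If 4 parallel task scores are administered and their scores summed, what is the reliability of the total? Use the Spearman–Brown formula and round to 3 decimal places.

ρ_k = kρ / (1 + (k−1)ρ) = 4·0.55 / (1 + 3·0.55) = 2.200 / 2.650 = 0.830.

0.830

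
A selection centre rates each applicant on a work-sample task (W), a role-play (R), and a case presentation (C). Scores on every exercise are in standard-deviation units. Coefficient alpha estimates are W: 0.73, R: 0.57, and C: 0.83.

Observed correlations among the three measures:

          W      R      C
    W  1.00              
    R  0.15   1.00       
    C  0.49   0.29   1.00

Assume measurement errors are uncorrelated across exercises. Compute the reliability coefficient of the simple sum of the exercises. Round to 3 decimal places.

Var(W+R+C) = 3 + 2·[0.15 + 0.49 + 0.29] = 3 + 1.86 = 4.86.
Under uncorrelated errors the observed covariances equal the true-score covariances, so only the own-variance terms attenuate.
True-score variance = [0.73 + 0.57 + 0.83] + 1.86 = 2.13 + 1.86 = 3.99.
Reliability = 3.99 / 4.86 = 0.821.

0.821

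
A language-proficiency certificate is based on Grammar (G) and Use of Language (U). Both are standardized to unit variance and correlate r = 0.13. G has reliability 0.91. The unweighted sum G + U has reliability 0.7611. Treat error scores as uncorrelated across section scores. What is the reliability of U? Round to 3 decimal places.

Var(G+U) = 2 + 2·0.13 = 2.260.
True-score variance = ρ_G + ρ_U + 2·0.13, so 0.7611 = (0.91 + ρ_U + 0.26) / 2.260.
ρ_U = 0.7611·2.260 − 0.91 − 0.26 = 0.550.

0.550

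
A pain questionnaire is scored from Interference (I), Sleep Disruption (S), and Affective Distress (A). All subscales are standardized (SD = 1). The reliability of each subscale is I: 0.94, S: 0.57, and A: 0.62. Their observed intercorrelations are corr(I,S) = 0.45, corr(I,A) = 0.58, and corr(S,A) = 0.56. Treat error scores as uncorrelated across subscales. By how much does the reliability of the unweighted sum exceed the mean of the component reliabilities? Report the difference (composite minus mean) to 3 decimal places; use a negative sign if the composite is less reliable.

0.149

Var(sum) = 3 + 3.18 = 6.18; true-score variance = 2.13 + 3.18 = 5.31; composite reliability = 0.8592.
Mean component reliability = 0.7100.
Difference = 0.8592 − 0.7100 = 0.149.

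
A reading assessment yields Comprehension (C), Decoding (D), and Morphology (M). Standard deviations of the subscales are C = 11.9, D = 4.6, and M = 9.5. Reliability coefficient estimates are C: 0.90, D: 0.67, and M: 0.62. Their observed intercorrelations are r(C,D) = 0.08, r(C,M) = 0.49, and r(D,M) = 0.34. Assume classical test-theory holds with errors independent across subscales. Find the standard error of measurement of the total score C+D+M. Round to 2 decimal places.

7.45

Var(total) = 253.02 + 149.263 = 402.283.
True-score variance = 197.581 + 149.263 = 346.845, so reliability = 0.8622.
Error variance = 402.283 − 346.845 = 55.4388; SEM = √55.4388 = 7.45.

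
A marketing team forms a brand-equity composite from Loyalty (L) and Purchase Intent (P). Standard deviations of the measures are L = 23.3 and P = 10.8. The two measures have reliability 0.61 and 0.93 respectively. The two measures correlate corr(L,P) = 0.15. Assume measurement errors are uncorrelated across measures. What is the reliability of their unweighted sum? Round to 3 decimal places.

Var(L+P) = 23.3² + 10.8² + 2·[23.3·10.8·0.15] = 659.53 + 75.492 = 735.022.
With uncorrelated errors the cross-covariances are all true-score covariance, so they carry over unchanged; only the diagonal terms shrink to ρᵢσᵢ².
True-score variance = [23.3²·0.61 + 10.8²·0.93] + 75.492 = 439.638 + 75.492 = 515.13.
Reliability = 515.13 / 735.022 = 0.701.

0.701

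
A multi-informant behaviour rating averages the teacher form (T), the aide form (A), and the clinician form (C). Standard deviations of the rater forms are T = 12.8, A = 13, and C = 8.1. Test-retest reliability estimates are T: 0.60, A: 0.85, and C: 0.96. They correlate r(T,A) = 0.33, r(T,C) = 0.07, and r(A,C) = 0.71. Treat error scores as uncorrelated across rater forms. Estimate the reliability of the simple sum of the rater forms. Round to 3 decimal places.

0.861

Var(T+A+C) = 12.8² + 13² + 8.1² + 2·[12.8·13·0.33 + 12.8·8.1·0.07 + 13·8.1·0.71] = 398.45 + 273.865 = 672.315.
Under uncorrelated errors the observed covariances equal the true-score covariances, so only the own-variance terms attenuate.
True-score variance = [12.8²·0.60 + 13²·0.85 + 8.1²·0.96] + 273.865 = 304.94 + 273.865 = 578.805.
Reliability = 578.805 / 672.315 = 0.861.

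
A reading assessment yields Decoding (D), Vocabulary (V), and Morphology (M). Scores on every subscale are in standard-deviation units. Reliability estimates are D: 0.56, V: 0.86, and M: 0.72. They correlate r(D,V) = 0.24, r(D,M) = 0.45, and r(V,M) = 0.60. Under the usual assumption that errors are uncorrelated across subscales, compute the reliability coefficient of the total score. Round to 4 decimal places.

0.8459

Var(D+V+M) = 3 + 2·[0.24 + 0.45 + 0.60] = 3 + 2.58 = 5.58.
With uncorrelated errors the cross-covariances are all true-score covariance, so they carry over unchanged; only the diagonal terms shrink to ρᵢσᵢ².
True-score variance = [0.56 + 0.86 + 0.72] + 2.58 = 2.14 + 2.58 = 4.72.
Reliability = 4.72 / 5.58 = 0.8459.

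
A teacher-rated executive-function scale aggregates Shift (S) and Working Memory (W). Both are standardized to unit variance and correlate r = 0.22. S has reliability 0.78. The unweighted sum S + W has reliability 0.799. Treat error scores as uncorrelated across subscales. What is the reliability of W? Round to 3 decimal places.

Var(S+W) = 2 + 2·0.22 = 2.440.
True-score variance = ρ_S + ρ_W + 2·0.22, so 0.799 = (0.78 + ρ_W + 0.44) / 2.440.
ρ_W = 0.799·2.440 − 0.78 − 0.44 = 0.730.

0.730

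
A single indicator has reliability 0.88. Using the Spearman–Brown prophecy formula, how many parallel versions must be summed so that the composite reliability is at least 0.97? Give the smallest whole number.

k ≥ ρ*(1−ρ₁)/(ρ₁(1−ρ*)) = 0.97·0.12 / (0.88·0.03) = 4.409.
Smallest integer k = 5.

5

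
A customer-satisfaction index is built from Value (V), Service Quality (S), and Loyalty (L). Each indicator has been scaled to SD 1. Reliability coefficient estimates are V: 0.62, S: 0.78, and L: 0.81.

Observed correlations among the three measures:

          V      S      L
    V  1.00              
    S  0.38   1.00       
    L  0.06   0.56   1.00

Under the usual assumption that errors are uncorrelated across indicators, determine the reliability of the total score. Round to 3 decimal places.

0.842

Var(V+S+L) = 3 + 2·[0.38 + 0.06 + 0.56] = 3 + 2 = 5.
With uncorrelated errors the cross-covariances are all true-score covariance, so they carry over unchanged; only the diagonal terms shrink to ρᵢσᵢ².
True-score variance = [0.62 + 0.78 + 0.81] + 2 = 2.21 + 2 = 4.21.
Reliability = 4.21 / 5 = 0.842.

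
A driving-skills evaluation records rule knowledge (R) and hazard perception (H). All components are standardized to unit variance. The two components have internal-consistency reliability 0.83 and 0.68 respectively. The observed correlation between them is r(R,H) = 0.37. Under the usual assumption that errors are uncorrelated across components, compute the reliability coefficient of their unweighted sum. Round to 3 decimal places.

Var(R+H) = 2 + 2·[0.37] = 2 + 0.74 = 2.74.
With uncorrelated errors the cross-covariances are all true-score covariance, so they carry over unchanged; only the diagonal terms shrink to ρᵢσᵢ².
True-score variance = [0.83 + 0.68] + 0.74 = 1.51 + 0.74 = 2.25.
Reliability = 2.25 / 2.74 = 0.821.

0.821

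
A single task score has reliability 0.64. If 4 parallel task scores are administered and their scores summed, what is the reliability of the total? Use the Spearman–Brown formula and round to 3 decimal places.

ρ_k = kρ / (1 + (k−1)ρ) = 4·0.64 / (1 + 3·0.64) = 2.560 / 2.920 = 0.877.

0.877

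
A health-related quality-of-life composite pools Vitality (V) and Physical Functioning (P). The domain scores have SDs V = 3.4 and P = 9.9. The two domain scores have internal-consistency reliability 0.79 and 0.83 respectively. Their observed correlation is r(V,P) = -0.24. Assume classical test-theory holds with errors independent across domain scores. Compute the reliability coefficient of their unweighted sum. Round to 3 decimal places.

Var(V+P) = 3.4² + 9.9² + 2·[3.4·9.9·(-0.24)] = 109.57 − 16.1568 = 93.4132.
With uncorrelated errors the cross-covariances are all true-score covariance, so they carry over unchanged; only the diagonal terms shrink to ρᵢσᵢ².
True-score variance = [3.4²·0.79 + 9.9²·0.83] − 16.1568 = 90.4807 − 16.1568 = 74.3239.
Reliability = 74.3239 / 93.4132 = 0.796.

0.796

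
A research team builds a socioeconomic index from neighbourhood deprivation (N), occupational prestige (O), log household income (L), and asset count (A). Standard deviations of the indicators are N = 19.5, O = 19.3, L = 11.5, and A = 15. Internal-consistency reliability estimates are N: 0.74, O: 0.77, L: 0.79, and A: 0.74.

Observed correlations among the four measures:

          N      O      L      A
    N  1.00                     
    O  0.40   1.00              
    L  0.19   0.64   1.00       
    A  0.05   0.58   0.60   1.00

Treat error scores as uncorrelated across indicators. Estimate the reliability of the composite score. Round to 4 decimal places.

0.8849

Var(N+O+L+A) = 19.5² + 19.3² + 11.5² + 15² + 2·[19.5·19.3·0.40 + 19.5·11.5·0.19 + 19.5·15·0.05 + 19.3·11.5·0.64 + 19.3·15·0.58 + 11.5·15·0.60] = 1109.99 + 1242.46 = 2352.45.
Because errors are independent across components, Cov(Tᵢ,Tⱼ) = Cov(Xᵢ,Xⱼ); the off-diagonal part of the true-score variance is the same as above.
True-score variance = [19.5²·0.74 + 19.3²·0.77 + 11.5²·0.79 + 15²·0.74] + 1242.46 = 839.18 + 1242.46 = 2081.64.
Reliability = 2081.64 / 2352.45 = 0.8849.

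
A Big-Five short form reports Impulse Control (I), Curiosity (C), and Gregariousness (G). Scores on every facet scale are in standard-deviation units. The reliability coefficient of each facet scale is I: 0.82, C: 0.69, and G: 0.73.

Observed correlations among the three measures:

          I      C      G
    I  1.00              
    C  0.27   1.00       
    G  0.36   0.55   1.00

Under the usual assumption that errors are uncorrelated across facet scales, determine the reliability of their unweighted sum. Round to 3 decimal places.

0.858

Var(I+C+G) = 3 + 2·[0.27 + 0.36 + 0.55] = 3 + 2.36 = 5.36.
Because errors are independent across components, Cov(Tᵢ,Tⱼ) = Cov(Xᵢ,Xⱼ); the off-diagonal part of the true-score variance is the same as above.
True-score variance = [0.82 + 0.69 + 0.73] + 2.36 = 2.24 + 2.36 = 4.6.
Reliability = 4.6 / 5.36 = 0.858.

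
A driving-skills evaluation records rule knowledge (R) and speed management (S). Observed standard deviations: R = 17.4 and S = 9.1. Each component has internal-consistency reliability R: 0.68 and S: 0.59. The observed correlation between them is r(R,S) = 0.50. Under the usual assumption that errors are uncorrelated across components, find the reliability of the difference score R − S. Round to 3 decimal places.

0.424

Var(R−S) = 17.4² + 9.1² − 2·17.4·9.1·0.50 = 385.57 − 158.34 = 227.23.
Because errors are independent across components, Cov(Tᵢ,Tⱼ) = Cov(Xᵢ,Xⱼ); the off-diagonal part of the true-score variance is the same as above.
True-score variance = [17.4²·0.68 + 9.1²·0.59] − 158.34 = 254.735 − 158.34 = 96.3947.
Reliability = 96.3947 / 227.23 = 0.424.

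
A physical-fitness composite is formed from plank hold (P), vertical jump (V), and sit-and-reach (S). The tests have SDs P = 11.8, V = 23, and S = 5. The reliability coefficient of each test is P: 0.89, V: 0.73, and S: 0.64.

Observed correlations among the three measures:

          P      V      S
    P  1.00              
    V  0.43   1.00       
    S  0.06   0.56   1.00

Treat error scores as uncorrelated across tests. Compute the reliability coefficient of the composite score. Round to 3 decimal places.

0.843

Var(P+V+S) = 11.8² + 23² + 5² + 2·[11.8·23·0.43 + 11.8·5·0.06 + 23·5·0.56] = 693.24 + 369.284 = 1062.52.
With uncorrelated errors the cross-covariances are all true-score covariance, so they carry over unchanged; only the diagonal terms shrink to ρᵢσᵢ².
True-score variance = [11.8²·0.89 + 23²·0.73 + 5²·0.64] + 369.284 = 526.094 + 369.284 = 895.378.
Reliability = 895.378 / 1062.52 = 0.843.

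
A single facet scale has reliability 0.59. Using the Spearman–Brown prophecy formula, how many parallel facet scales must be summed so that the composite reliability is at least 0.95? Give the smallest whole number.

k ≥ ρ*(1−ρ₁)/(ρ₁(1−ρ*)) = 0.95·0.41 / (0.59·0.05) = 13.203.
Smallest integer k = 14.

14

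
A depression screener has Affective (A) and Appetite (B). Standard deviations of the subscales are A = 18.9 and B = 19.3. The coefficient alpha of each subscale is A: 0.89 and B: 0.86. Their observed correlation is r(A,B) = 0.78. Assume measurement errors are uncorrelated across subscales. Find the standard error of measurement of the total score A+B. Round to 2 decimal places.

9.56

Var(total) = 729.7 + 569.041 = 1298.74.
True-score variance = 638.258 + 569.041 = 1207.3, so reliability = 0.9296.
Error variance = 1298.74 − 1207.3 = 91.4417; SEM = √91.4417 = 9.56.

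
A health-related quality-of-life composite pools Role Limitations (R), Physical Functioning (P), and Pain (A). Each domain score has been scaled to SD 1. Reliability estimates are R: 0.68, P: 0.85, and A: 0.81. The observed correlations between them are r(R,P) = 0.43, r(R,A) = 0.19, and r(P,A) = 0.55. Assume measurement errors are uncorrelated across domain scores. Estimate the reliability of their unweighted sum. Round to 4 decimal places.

Var(R+P+A) = 3 + 2·[0.43 + 0.19 + 0.55] = 3 + 2.34 = 5.34.
Under uncorrelated errors the observed covariances equal the true-score covariances, so only the own-variance terms attenuate.
True-score variance = [0.68 + 0.85 + 0.81] + 2.34 = 2.34 + 2.34 = 4.68.
Reliability = 4.68 / 5.34 = 0.8764.

0.8764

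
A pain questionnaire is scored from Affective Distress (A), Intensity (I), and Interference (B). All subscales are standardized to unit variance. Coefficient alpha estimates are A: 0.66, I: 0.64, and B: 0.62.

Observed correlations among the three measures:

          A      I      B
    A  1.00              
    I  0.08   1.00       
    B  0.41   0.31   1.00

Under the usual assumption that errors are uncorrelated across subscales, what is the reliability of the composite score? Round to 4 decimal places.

0.7652

Var(A+I+B) = 3 + 2·[0.08 + 0.41 + 0.31] = 3 + 1.6 = 4.6.
Because errors are independent across components, Cov(Tᵢ,Tⱼ) = Cov(Xᵢ,Xⱼ); the off-diagonal part of the true-score variance is the same as above.
True-score variance = [0.66 + 0.64 + 0.62] + 1.6 = 1.92 + 1.6 = 3.52.
Reliability = 3.52 / 4.6 = 0.7652.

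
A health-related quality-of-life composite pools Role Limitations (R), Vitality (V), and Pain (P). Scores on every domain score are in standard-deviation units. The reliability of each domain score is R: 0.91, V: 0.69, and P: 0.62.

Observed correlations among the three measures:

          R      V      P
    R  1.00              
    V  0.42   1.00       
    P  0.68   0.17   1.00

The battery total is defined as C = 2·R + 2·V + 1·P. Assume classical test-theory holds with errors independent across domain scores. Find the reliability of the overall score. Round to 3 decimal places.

Var(C) = 2² + 2² + 1 + 2·[4·0.42 + 2·0.68 + 2·0.17] = 9 + 6.76 = 15.76.
With uncorrelated errors the cross-covariances are all true-score covariance, so they carry over unchanged; only the diagonal terms shrink to ρᵢσᵢ².
True-score variance = [2²·0.91 + 2²·0.69 + 0.62] + 6.76 = 7.02 + 6.76 = 13.78.
Reliability = 13.78 / 15.76 = 0.874.

0.874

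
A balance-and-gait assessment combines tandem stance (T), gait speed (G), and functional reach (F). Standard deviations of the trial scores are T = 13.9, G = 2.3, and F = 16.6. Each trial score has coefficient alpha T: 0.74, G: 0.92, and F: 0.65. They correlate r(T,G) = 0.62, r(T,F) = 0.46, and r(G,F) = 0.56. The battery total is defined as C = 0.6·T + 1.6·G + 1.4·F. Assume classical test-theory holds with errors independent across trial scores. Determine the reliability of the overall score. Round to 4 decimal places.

0.7774

Var(C) = 0.6²·13.9² + 1.6²·2.3² + 1.4²·16.6² + 2·[0.96·13.9·2.3·0.62 + 0.84·13.9·16.6·0.46 + 2.24·2.3·16.6·0.56] = 623.196 + 312.159 = 935.355.
Under uncorrelated errors the observed covariances equal the true-score covariances, so only the own-variance terms attenuate.
True-score variance = [0.6²·13.9²·0.74 + 1.6²·2.3²·0.92 + 1.4²·16.6²·0.65] + 312.159 = 414.994 + 312.159 = 727.153.
Reliability = 727.153 / 935.355 = 0.7774.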